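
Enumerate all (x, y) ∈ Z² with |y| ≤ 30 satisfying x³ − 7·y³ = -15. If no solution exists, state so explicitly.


The equation is x³ - 7y³ = -15. For fixed y, x³ = 7·y³ − 15, so a solution requires the RHS to be a perfect cube.
Strategy: iterate y from -30 to 30, compute RHS = 7·y³ − 15, and check whether it is a (positive or negative) perfect cube.
Check small values of y:
  y = 0: RHS = -15 is not a perfect cube.
  y = 1: RHS = -8 = (-2)³ ⇒ x = -2 works.
  y = -1: RHS = -22 is not a perfect cube.
  y = 2: RHS = 41 is not a perfect cube.
  y = -2: RHS = -71 is not a perfect cube.
  y = 3: RHS = 174 is not a perfect cube.
  y = -3: RHS = -204 is not a perfect cube.
Continuing, at y = -23: RHS = -85184 = (-44)³ ⇒ x = -44 works.
Searching the remaining y in |y| ≤ 30 finds no further solutions.
Collected solutions: (-2, 1), (-44, -23).

Solutions (with |y| ≤ 30): (-2, 1), (-44, -23).


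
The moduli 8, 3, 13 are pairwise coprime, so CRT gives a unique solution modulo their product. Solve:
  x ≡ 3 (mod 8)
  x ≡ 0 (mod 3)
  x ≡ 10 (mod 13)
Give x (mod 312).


Moduli 8, 3, 13 are pairwise coprime; by CRT there is a unique solution modulo M = 8 · 3 · 13 = 312.
Solve pairwise, accumulating the modulus:
  Start with x ≡ 3 (mod 8).
  Combine with x ≡ 0 (mod 3): since gcd(8, 3) = 1, we get a unique residue mod 24.
    Write x = 3 + 8·t and substitute into x ≡ 0 (mod 3): 8·t ≡ 0 − 3 = -3 (mod 3).
    Reduce coefficients mod 3: 2·t ≡ 0 (mod 3).
    The inverse of 2 mod 3 is 2 (since 2·2 = 4 = 1·3 + 1), so t ≡ 2·0 = 0 ≡ 0 (mod 3).
    Then x = 3 + 8·0 = 3, valid modulo lcm(8, 3) = 24: x ≡ 3 (mod 24).
  Combine with x ≡ 10 (mod 13): since gcd(24, 13) = 1, we get a unique residue mod 312.
    Write x = 3 + 24·t and substitute into x ≡ 10 (mod 13): 24·t ≡ 10 − 3 = 7 (mod 13).
    Reduce coefficients mod 13: 11·t ≡ 7 (mod 13).
    The inverse of 11 mod 13 is 6 (since 11·6 = 66 = 5·13 + 1), so t ≡ 6·7 = 42 ≡ 3 (mod 13).
    Then x = 3 + 24·3 = 75, valid modulo lcm(24, 13) = 312: x ≡ 75 (mod 312).
Verify: 75 mod 8 = 3 ✓, 75 mod 3 = 0 ✓, 75 mod 13 = 10 ✓.

x ≡ 75 (mod 312).


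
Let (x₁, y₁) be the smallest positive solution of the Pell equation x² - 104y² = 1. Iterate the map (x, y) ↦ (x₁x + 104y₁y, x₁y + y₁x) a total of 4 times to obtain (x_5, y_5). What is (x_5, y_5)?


Step 1: Find the fundamental solution (x₁, y₁) of x² - 104y² = 1.
  Expand √104 as a continued fraction. a₀ = ⌊√104⌋ = 10; iterate m_{k+1} = d_k·a_k − m_k, d_{k+1} = (104 − m_{k+1}²)/d_k, a_{k+1} = ⌊(a₀ + m_{k+1})/d_{k+1}⌋ (starting m₀ = 0, d₀ = 1), with convergents p_k = a_k·p_{k-1} + p_{k-2}, q_k = a_k·q_{k-1} + q_{k-2} (p₋₁ = 1, q₋₁ = 0):
  k = 0: a₀ = 10; p₀/q₀ = 10/1; p₀² − 104·q₀² = 100 − 104 = -4.
  k = 1: m = 10, d = 4, a = ⌊(10 + 10)/4⌋ = 5; p/q = (5·10 + 1)/(5·1 + 0) = 51/5; p² − 104·q² = 2601 − 2600 = 1.
  The first convergent with p² − 104·q² = 1 gives the fundamental solution (x₁, y₁) = (51, 5).
Step 2: Apply the recurrence (x_{n+1}, y_{n+1}) = (x₁x_n + 104y₁y_n, x₁y_n + y₁x_n) repeatedly.
  From (x_1, y_1) = (51, 5): x_2 = 51·51 + 104·5·5 = 5201; y_2 = 51·5 + 5·51 = 510.
  From (x_2, y_2) = (5201, 510): x_3 = 51·5201 + 104·5·510 = 530451; y_3 = 51·510 + 5·5201 = 52015.
  From (x_3, y_3) = (530451, 52015): x_4 = 51·530451 + 104·5·52015 = 54100801; y_4 = 51·52015 + 5·530451 = 5305020.
  From (x_4, y_4) = (54100801, 5305020): x_5 = 51·54100801 + 104·5·5305020 = 5517751251; y_5 = 51·5305020 + 5·54100801 = 541060025.
Step 3: Verify x_5² - 104·y_5² = 30445578867912065001 - 30445578867912065000 = 1 (should be 1). ✓

(x_1, y_1) = (51, 5); (x_5, y_5) = (5517751251, 541060025).


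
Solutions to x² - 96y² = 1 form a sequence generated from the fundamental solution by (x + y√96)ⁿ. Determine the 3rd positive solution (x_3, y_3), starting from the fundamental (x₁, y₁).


Step 1: Find the fundamental solution (x₁, y₁) of x² - 96y² = 1.
  Expand √96 as a continued fraction. a₀ = ⌊√96⌋ = 9; iterate m_{k+1} = d_k·a_k − m_k, d_{k+1} = (96 − m_{k+1}²)/d_k, a_{k+1} = ⌊(a₀ + m_{k+1})/d_{k+1}⌋ (starting m₀ = 0, d₀ = 1), with convergents p_k = a_k·p_{k-1} + p_{k-2}, q_k = a_k·q_{k-1} + q_{k-2} (p₋₁ = 1, q₋₁ = 0):
  k = 0: a₀ = 9; p₀/q₀ = 9/1; p₀² − 96·q₀² = 81 − 96 = -15.
  k = 1: m = 9, d = 15, a = ⌊(9 + 9)/15⌋ = 1; p/q = (1·9 + 1)/(1·1 + 0) = 10/1; p² − 96·q² = 100 − 96 = 4.
  k = 2: m = 6, d = 4, a = ⌊(9 + 6)/4⌋ = 3; p/q = (3·10 + 9)/(3·1 + 1) = 39/4; p² − 96·q² = 1521 − 1536 = -15.
  k = 3: m = 6, d = 15, a = ⌊(9 + 6)/15⌋ = 1; p/q = (1·39 + 10)/(1·4 + 1) = 49/5; p² − 96·q² = 2401 − 2400 = 1.
  The first convergent with p² − 96·q² = 1 gives the fundamental solution (x₁, y₁) = (49, 5).
Step 2: Apply the recurrence (x_{n+1}, y_{n+1}) = (x₁x_n + 96y₁y_n, x₁y_n + y₁x_n) repeatedly.
  From (x_1, y_1) = (49, 5): x_2 = 49·49 + 96·5·5 = 4801; y_2 = 49·5 + 5·49 = 490.
  From (x_2, y_2) = (4801, 490): x_3 = 49·4801 + 96·5·490 = 470449; y_3 = 49·490 + 5·4801 = 48015.
Step 3: Verify x_3² - 96·y_3² = 221322261601 - 221322261600 = 1 (should be 1). ✓

(x_1, y_1) = (49, 5); (x_3, y_3) = (470449, 48015).


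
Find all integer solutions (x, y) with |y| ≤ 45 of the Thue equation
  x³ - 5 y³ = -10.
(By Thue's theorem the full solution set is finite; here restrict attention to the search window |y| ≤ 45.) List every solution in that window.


The equation is x³ - 5y³ = -10. For fixed y, x³ = 5·y³ − 10, so a solution requires the RHS to be a perfect cube.
Strategy: iterate y from -45 to 45, compute RHS = 5·y³ − 10, and check whether it is a (positive or negative) perfect cube.
Check small values of y:
  y = 0: RHS = -10 is not a perfect cube.
  y = 1: RHS = -5 is not a perfect cube.
  y = -1: RHS = -15 is not a perfect cube.
  y = 2: RHS = 30 is not a perfect cube.
  y = -2: RHS = -50 is not a perfect cube.
  y = 3: RHS = 125 = (5)³ ⇒ x = 5 works.
  y = -3: RHS = -145 is not a perfect cube.
Continuing the search up to |y| = 45 finds no further solutions beyond those listed.
Collected solutions: (5, 3).

Solutions (with |y| ≤ 45): (5, 3).


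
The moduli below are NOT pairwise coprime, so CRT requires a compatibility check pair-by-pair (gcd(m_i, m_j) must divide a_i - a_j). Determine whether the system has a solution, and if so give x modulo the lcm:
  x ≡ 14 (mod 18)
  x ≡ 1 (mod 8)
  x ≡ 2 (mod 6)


Moduli 18, 8, 6 are not pairwise coprime, so CRT works modulo lcm(m_i) when all pairwise compatibility conditions hold.
Pairwise compatibility: gcd(m_i, m_j) must divide a_i - a_j for every pair.
Merge one congruence at a time:
  Start: x ≡ 14 (mod 18).
  Combine with x ≡ 1 (mod 8): gcd(18, 8) = 2, and 1 - 14 = -13 is NOT divisible by 2.
    ⇒ system is inconsistent (no integer solution).

No solution (the system is inconsistent).


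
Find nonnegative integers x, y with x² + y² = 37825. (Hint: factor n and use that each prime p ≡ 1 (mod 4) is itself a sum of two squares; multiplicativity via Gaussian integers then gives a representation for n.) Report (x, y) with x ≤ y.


Step 1: Factor n = 37825 = 5^2 · 17 · 89.
Step 2: Check the mod-4 condition on each prime factor: 5 ≡ 1 (mod 4), exponent 2; 17 ≡ 1 (mod 4), exponent 1; 89 ≡ 1 (mod 4), exponent 1.
All primes ≡ 3 (mod 4) appear to even exponent (or don't appear), so by the two-squares theorem n IS expressible as a sum of two squares.
Step 3: Build a representation. Group n = k² · m with k = 5 and m = 17 · 89 = 1513 (a product of primes ≡ 1 (mod 4)); a representation of m scales to one of n via (k·x)² + (k·y)² = k²(x² + y²). Each prime p ≡ 1 (mod 4) is itself a sum of two squares; find a² by testing p − a² for a perfect square:
  17: 17 − 1² = 16 = 4² ⇒ 17 = 1² + 4².
  89: 89 − 1² = 88, 89 − 2² = 85, 89 − 3² = 80, 89 − 4² = 73, 89 − 5² = 64 = 8² ⇒ 89 = 5² + 8².
  Combine using the Brahmagupta–Fibonacci identity (a² + b²)(c² + d²) = (ac − bd)² + (ad + bc)² = (ac + bd)² + (ad − bc)²:
  17 · 89 = 1513: from (1² + 4²)(5² + 8²), take (1·5 − 4·8, 1·8 + 4·5) = (5 − 32, 8 + 20) = (-27, 28); dropping signs (only squares matter) gives (27, 28); check 27² + 28² = 729 + 784 = 1513 ✓.
  Scale by k = 5: (5·27, 5·28) = (135, 140).
Step 4: Order so x ≤ y and verify: 135² + 140² = 18225 + 19600 = 37825 = n. ✓

n = 37825 = 135² + 140² (one valid representation with x ≤ y).


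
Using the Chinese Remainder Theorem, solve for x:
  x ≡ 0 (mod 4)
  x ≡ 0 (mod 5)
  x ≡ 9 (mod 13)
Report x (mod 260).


Moduli 4, 5, 13 are pairwise coprime; by CRT there is a unique solution modulo M = 4 · 5 · 13 = 260.
Solve pairwise, accumulating the modulus:
  Start with x ≡ 0 (mod 4).
  Combine with x ≡ 0 (mod 5): since gcd(4, 5) = 1, we get a unique residue mod 20.
    Write x = 0 + 4·t and substitute into x ≡ 0 (mod 5): 4·t ≡ 0 − 0 = 0 (mod 5).
    The inverse of 4 mod 5 is 4 (since 4·4 = 16 = 3·5 + 1), so t ≡ 4·0 = 0 ≡ 0 (mod 5).
    Then x = 0 + 4·0 = 0, valid modulo lcm(4, 5) = 20: x ≡ 0 (mod 20).
  Combine with x ≡ 9 (mod 13): since gcd(20, 13) = 1, we get a unique residue mod 260.
    Write x = 0 + 20·t and substitute into x ≡ 9 (mod 13): 20·t ≡ 9 − 0 = 9 (mod 13).
    Reduce coefficients mod 13: 7·t ≡ 9 (mod 13).
    The inverse of 7 mod 13 is 2 (since 7·2 = 14 = 1·13 + 1), so t ≡ 2·9 = 18 ≡ 5 (mod 13).
    Then x = 0 + 20·5 = 100, valid modulo lcm(20, 13) = 260: x ≡ 100 (mod 260).
Verify: 100 mod 4 = 0 ✓, 100 mod 5 = 0 ✓, 100 mod 13 = 9 ✓.

x ≡ 100 (mod 260).


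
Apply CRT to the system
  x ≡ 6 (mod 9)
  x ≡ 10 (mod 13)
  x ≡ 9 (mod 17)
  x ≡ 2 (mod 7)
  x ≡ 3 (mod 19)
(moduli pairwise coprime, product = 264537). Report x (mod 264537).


Product of moduli M = 9 · 13 · 17 · 7 · 19 = 264537.
Merge one congruence at a time:
  Start: x ≡ 6 (mod 9).
  Combine with x ≡ 10 (mod 13); new modulus lcm = 117.
    Write x = 6 + 9·t and substitute into x ≡ 10 (mod 13): 9·t ≡ 10 − 6 = 4 (mod 13).
    The inverse of 9 mod 13 is 3 (since 9·3 = 27 = 2·13 + 1), so t ≡ 3·4 = 12 ≡ 12 (mod 13).
    Then x = 6 + 9·12 = 114, valid modulo lcm(9, 13) = 117: x ≡ 114 (mod 117).
  Combine with x ≡ 9 (mod 17); new modulus lcm = 1989.
    Write x = 114 + 117·t and substitute into x ≡ 9 (mod 17): 117·t ≡ 9 − 114 = -105 (mod 17).
    Reduce coefficients mod 17: 15·t ≡ 14 (mod 17).
    The inverse of 15 mod 17 is 8 (since 15·8 = 120 = 7·17 + 1), so t ≡ 8·14 = 112 ≡ 10 (mod 17).
    Then x = 114 + 117·10 = 1284, valid modulo lcm(117, 17) = 1989: x ≡ 1284 (mod 1989).
  Combine with x ≡ 2 (mod 7); new modulus lcm = 13923.
    Write x = 1284 + 1989·t and substitute into x ≡ 2 (mod 7): 1989·t ≡ 2 − 1284 = -1282 (mod 7).
    Reduce coefficients mod 7: 1·t ≡ 6 (mod 7).
    So t ≡ 6 (mod 7).
    Then x = 1284 + 1989·6 = 13218, valid modulo lcm(1989, 7) = 13923: x ≡ 13218 (mod 13923).
  Combine with x ≡ 3 (mod 19); new modulus lcm = 264537.
    Write x = 13218 + 13923·t and substitute into x ≡ 3 (mod 19): 13923·t ≡ 3 − 13218 = -13215 (mod 19).
    Reduce coefficients mod 19: 15·t ≡ 9 (mod 19).
    The inverse of 15 mod 19 is 14 (since 15·14 = 210 = 11·19 + 1), so t ≡ 14·9 = 126 ≡ 12 (mod 19).
    Then x = 13218 + 13923·12 = 180294, valid modulo lcm(13923, 19) = 264537: x ≡ 180294 (mod 264537).
Verify against each original: 180294 mod 9 = 6, 180294 mod 13 = 10, 180294 mod 17 = 9, 180294 mod 7 = 2, 180294 mod 19 = 3.

x ≡ 180294 (mod 264537).


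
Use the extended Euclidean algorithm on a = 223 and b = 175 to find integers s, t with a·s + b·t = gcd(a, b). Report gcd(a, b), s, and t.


Euclidean algorithm on (223, 175) — divide until remainder is 0:
  223 = 1 · 175 + 48
  175 = 3 · 48 + 31
  48 = 1 · 31 + 17
  31 = 1 · 17 + 14
  17 = 1 · 14 + 3
  14 = 4 · 3 + 2
  3 = 1 · 2 + 1
  2 = 2 · 1 + 0
gcd(223, 175) = 1.
Track Bezout coefficients alongside the remainders: start with r₀ = 223 = a·1 + b·0 (s = 1, t = 0) and r₁ = 175 = a·0 + b·1 (s = 0, t = 1); each new remainder r_{k+1} = r_{k-1} − q_k·r_k inherits s_{k+1} = s_{k-1} − q_k·s_k, t_{k+1} = t_{k-1} − q_k·t_k, so r_k = a·s_k + b·t_k at every step:
  q = 1: r = 48, s = 1 − 1·0 = 1, t = 0 − 1·1 = -1  (check: 223·1 + 175·(-1) = 48)
  q = 3: r = 31, s = 0 − 3·1 = -3, t = 1 − 3·(-1) = 4  (check: 223·(-3) + 175·4 = 31)
  q = 1: r = 17, s = 1 − 1·(-3) = 4, t = -1 − 1·4 = -5  (check: 223·4 + 175·(-5) = 17)
  q = 1: r = 14, s = -3 − 1·4 = -7, t = 4 − 1·(-5) = 9  (check: 223·(-7) + 175·9 = 14)
  q = 1: r = 3, s = 4 − 1·(-7) = 11, t = -5 − 1·9 = -14  (check: 223·11 + 175·(-14) = 3)
  q = 4: r = 2, s = -7 − 4·11 = -51, t = 9 − 4·(-14) = 65  (check: 223·(-51) + 175·65 = 2)
  q = 1: r = 1, s = 11 − 1·(-51) = 62, t = -14 − 1·65 = -79  (check: 223·62 + 175·(-79) = 1)
The row with r = 1 (the gcd) gives the Bezout coefficients s = 62, t = -79.
Result: 223 · (62) + 175 · (-79) = 1.

gcd(223, 175) = 1; s = 62, t = -79 (check: 223·62 + 175·(-79) = 1).


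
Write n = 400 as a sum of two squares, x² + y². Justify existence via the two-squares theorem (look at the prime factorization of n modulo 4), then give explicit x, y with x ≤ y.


Step 1: Factor n = 400 = 2^4 · 5^2.
Step 2: Check the mod-4 condition on each prime factor: 2 = 2 (special); 5 ≡ 1 (mod 4), exponent 2.
All primes ≡ 3 (mod 4) appear to even exponent (or don't appear), so by the two-squares theorem n IS expressible as a sum of two squares.
Step 3: Build a representation. Group n = k² · m with k = 4 and m = 5 · 5 = 25 (a product of primes ≡ 1 (mod 4)); a representation of m scales to one of n via (k·x)² + (k·y)² = k²(x² + y²). Each prime p ≡ 1 (mod 4) is itself a sum of two squares; find a² by testing p − a² for a perfect square:
  5: 5 − 1² = 4 = 2² ⇒ 5 = 1² + 2².
  Combine using the Brahmagupta–Fibonacci identity (a² + b²)(c² + d²) = (ac − bd)² + (ad + bc)² = (ac + bd)² + (ad − bc)²:
  5 · 5 = 25: from (1² + 2²)(1² + 2²), take (1·1 − 2·2, 1·2 + 2·1) = (1 − 4, 2 + 2) = (-3, 4); dropping signs (only squares matter) gives (3, 4); check 3² + 4² = 9 + 16 = 25 ✓.
  Scale by k = 4: (4·3, 4·4) = (12, 16).
Step 4: Order so x ≤ y and verify: 12² + 16² = 144 + 256 = 400 = n. ✓

n = 400 = 12² + 16² (one valid representation with x ≤ y).


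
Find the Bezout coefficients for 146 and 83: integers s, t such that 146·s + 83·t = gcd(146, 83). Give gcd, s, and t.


Euclidean algorithm on (146, 83) — divide until remainder is 0:
  146 = 1 · 83 + 63
  83 = 1 · 63 + 20
  63 = 3 · 20 + 3
  20 = 6 · 3 + 2
  3 = 1 · 2 + 1
  2 = 2 · 1 + 0
gcd(146, 83) = 1.
Track Bezout coefficients alongside the remainders: start with r₀ = 146 = a·1 + b·0 (s = 1, t = 0) and r₁ = 83 = a·0 + b·1 (s = 0, t = 1); each new remainder r_{k+1} = r_{k-1} − q_k·r_k inherits s_{k+1} = s_{k-1} − q_k·s_k, t_{k+1} = t_{k-1} − q_k·t_k, so r_k = a·s_k + b·t_k at every step:
  q = 1: r = 63, s = 1 − 1·0 = 1, t = 0 − 1·1 = -1  (check: 146·1 + 83·(-1) = 63)
  q = 1: r = 20, s = 0 − 1·1 = -1, t = 1 − 1·(-1) = 2  (check: 146·(-1) + 83·2 = 20)
  q = 3: r = 3, s = 1 − 3·(-1) = 4, t = -1 − 3·2 = -7  (check: 146·4 + 83·(-7) = 3)
  q = 6: r = 2, s = -1 − 6·4 = -25, t = 2 − 6·(-7) = 44  (check: 146·(-25) + 83·44 = 2)
  q = 1: r = 1, s = 4 − 1·(-25) = 29, t = -7 − 1·44 = -51  (check: 146·29 + 83·(-51) = 1)
The row with r = 1 (the gcd) gives the Bezout coefficients s = 29, t = -51.
Result: 146 · (29) + 83 · (-51) = 1.

gcd(146, 83) = 1; s = 29, t = -51 (check: 146·29 + 83·(-51) = 1).


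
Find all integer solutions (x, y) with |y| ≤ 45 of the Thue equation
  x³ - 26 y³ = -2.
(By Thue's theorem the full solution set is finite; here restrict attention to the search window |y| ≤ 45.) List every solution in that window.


The equation is x³ - 26y³ = -2. For fixed y, x³ = 26·y³ − 2, so a solution requires the RHS to be a perfect cube.
Strategy: iterate y from -45 to 45, compute RHS = 26·y³ − 2, and check whether it is a (positive or negative) perfect cube.
Check small values of y:
  y = 0: RHS = -2 is not a perfect cube.
  y = 1: RHS = 24 is not a perfect cube.
  y = -1: RHS = -28 is not a perfect cube.
  y = 2: RHS = 206 is not a perfect cube.
  y = -2: RHS = -210 is not a perfect cube.
  y = 3: RHS = 700 is not a perfect cube.
  y = -3: RHS = -704 is not a perfect cube.
Continuing the search up to |y| = 45 finds no solutions either.
No (x, y) in the scanned range satisfies the equation.

No integer solutions with |y| ≤ 45.


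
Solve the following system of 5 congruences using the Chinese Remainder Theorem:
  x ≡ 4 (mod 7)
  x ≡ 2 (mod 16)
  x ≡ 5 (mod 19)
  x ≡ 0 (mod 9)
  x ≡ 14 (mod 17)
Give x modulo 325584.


Product of moduli M = 7 · 16 · 19 · 9 · 17 = 325584.
Merge one congruence at a time:
  Start: x ≡ 4 (mod 7).
  Combine with x ≡ 2 (mod 16); new modulus lcm = 112.
    Write x = 4 + 7·t and substitute into x ≡ 2 (mod 16): 7·t ≡ 2 − 4 = -2 (mod 16).
    Reduce coefficients mod 16: 7·t ≡ 14 (mod 16).
    The inverse of 7 mod 16 is 7 (since 7·7 = 49 = 3·16 + 1), so t ≡ 7·14 = 98 ≡ 2 (mod 16).
    Then x = 4 + 7·2 = 18, valid modulo lcm(7, 16) = 112: x ≡ 18 (mod 112).
  Combine with x ≡ 5 (mod 19); new modulus lcm = 2128.
    Write x = 18 + 112·t and substitute into x ≡ 5 (mod 19): 112·t ≡ 5 − 18 = -13 (mod 19).
    Reduce coefficients mod 19: 17·t ≡ 6 (mod 19).
    The inverse of 17 mod 19 is 9 (since 17·9 = 153 = 8·19 + 1), so t ≡ 9·6 = 54 ≡ 16 (mod 19).
    Then x = 18 + 112·16 = 1810, valid modulo lcm(112, 19) = 2128: x ≡ 1810 (mod 2128).
  Combine with x ≡ 0 (mod 9); new modulus lcm = 19152.
    Write x = 1810 + 2128·t and substitute into x ≡ 0 (mod 9): 2128·t ≡ 0 − 1810 = -1810 (mod 9).
    Reduce coefficients mod 9: 4·t ≡ 8 (mod 9).
    The inverse of 4 mod 9 is 7 (since 4·7 = 28 = 3·9 + 1), so t ≡ 7·8 = 56 ≡ 2 (mod 9).
    Then x = 1810 + 2128·2 = 6066, valid modulo lcm(2128, 9) = 19152: x ≡ 6066 (mod 19152).
  Combine with x ≡ 14 (mod 17); new modulus lcm = 325584.
    Write x = 6066 + 19152·t and substitute into x ≡ 14 (mod 17): 19152·t ≡ 14 − 6066 = -6052 (mod 17).
    Reduce coefficients mod 17: 10·t ≡ 0 (mod 17).
    The inverse of 10 mod 17 is 12 (since 10·12 = 120 = 7·17 + 1), so t ≡ 12·0 = 0 ≡ 0 (mod 17).
    Then x = 6066 + 19152·0 = 6066, valid modulo lcm(19152, 17) = 325584: x ≡ 6066 (mod 325584).
Verify against each original: 6066 mod 7 = 4, 6066 mod 16 = 2, 6066 mod 19 = 5, 6066 mod 9 = 0, 6066 mod 17 = 14.

x ≡ 6066 (mod 325584).


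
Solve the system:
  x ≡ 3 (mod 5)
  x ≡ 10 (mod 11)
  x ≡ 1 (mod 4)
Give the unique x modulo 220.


Moduli 5, 11, 4 are pairwise coprime; by CRT there is a unique solution modulo M = 5 · 11 · 4 = 220.
Solve pairwise, accumulating the modulus:
  Start with x ≡ 3 (mod 5).
  Combine with x ≡ 10 (mod 11): since gcd(5, 11) = 1, we get a unique residue mod 55.
    Write x = 3 + 5·t and substitute into x ≡ 10 (mod 11): 5·t ≡ 10 − 3 = 7 (mod 11).
    The inverse of 5 mod 11 is 9 (since 5·9 = 45 = 4·11 + 1), so t ≡ 9·7 = 63 ≡ 8 (mod 11).
    Then x = 3 + 5·8 = 43, valid modulo lcm(5, 11) = 55: x ≡ 43 (mod 55).
  Combine with x ≡ 1 (mod 4): since gcd(55, 4) = 1, we get a unique residue mod 220.
    Write x = 43 + 55·t and substitute into x ≡ 1 (mod 4): 55·t ≡ 1 − 43 = -42 (mod 4).
    Reduce coefficients mod 4: 3·t ≡ 2 (mod 4).
    The inverse of 3 mod 4 is 3 (since 3·3 = 9 = 2·4 + 1), so t ≡ 3·2 = 6 ≡ 2 (mod 4).
    Then x = 43 + 55·2 = 153, valid modulo lcm(55, 4) = 220: x ≡ 153 (mod 220).
Verify: 153 mod 5 = 3 ✓, 153 mod 11 = 10 ✓, 153 mod 4 = 1 ✓.

x ≡ 153 (mod 220).


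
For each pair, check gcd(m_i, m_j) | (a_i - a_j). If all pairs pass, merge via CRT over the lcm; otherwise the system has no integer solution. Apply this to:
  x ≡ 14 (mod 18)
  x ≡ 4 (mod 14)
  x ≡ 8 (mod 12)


Moduli 18, 14, 12 are not pairwise coprime, so CRT works modulo lcm(m_i) when all pairwise compatibility conditions hold.
Pairwise compatibility: gcd(m_i, m_j) must divide a_i - a_j for every pair.
Merge one congruence at a time:
  Start: x ≡ 14 (mod 18).
  Combine with x ≡ 4 (mod 14): gcd(18, 14) = 2; 4 - 14 = -10, which IS divisible by 2, so compatible.
    Write x = 14 + 18·t and substitute into x ≡ 4 (mod 14): 18·t ≡ 4 − 14 = -10 (mod 14).
    Divide the congruence (and modulus) by g = 2: 9·t ≡ -5 (mod 7).
    Reduce coefficients mod 7: 2·t ≡ 2 (mod 7).
    The inverse of 2 mod 7 is 4 (since 2·4 = 8 = 1·7 + 1), so t ≡ 4·2 = 8 ≡ 1 (mod 7).
    Then x = 14 + 18·1 = 32, valid modulo lcm(18, 14) = 126: x ≡ 32 (mod 126).
  Combine with x ≡ 8 (mod 12): gcd(126, 12) = 6; 8 - 32 = -24, which IS divisible by 6, so compatible.
    Write x = 32 + 126·t and substitute into x ≡ 8 (mod 12): 126·t ≡ 8 − 32 = -24 (mod 12).
    Divide the congruence (and modulus) by g = 6: 21·t ≡ -4 (mod 2).
    Reduce coefficients mod 2: 1·t ≡ 0 (mod 2).
    So t ≡ 0 (mod 2).
    Then x = 32 + 126·0 = 32, valid modulo lcm(126, 12) = 252: x ≡ 32 (mod 252).
Verify: 32 mod 18 = 14, 32 mod 14 = 4, 32 mod 12 = 8.

x ≡ 32 (mod 252).


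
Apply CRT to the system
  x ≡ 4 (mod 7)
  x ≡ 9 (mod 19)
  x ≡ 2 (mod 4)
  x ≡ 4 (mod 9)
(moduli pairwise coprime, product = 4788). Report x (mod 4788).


Product of moduli M = 7 · 19 · 4 · 9 = 4788.
Merge one congruence at a time:
  Start: x ≡ 4 (mod 7).
  Combine with x ≡ 9 (mod 19); new modulus lcm = 133.
    Write x = 4 + 7·t and substitute into x ≡ 9 (mod 19): 7·t ≡ 9 − 4 = 5 (mod 19).
    The inverse of 7 mod 19 is 11 (since 7·11 = 77 = 4·19 + 1), so t ≡ 11·5 = 55 ≡ 17 (mod 19).
    Then x = 4 + 7·17 = 123, valid modulo lcm(7, 19) = 133: x ≡ 123 (mod 133).
  Combine with x ≡ 2 (mod 4); new modulus lcm = 532.
    Write x = 123 + 133·t and substitute into x ≡ 2 (mod 4): 133·t ≡ 2 − 123 = -121 (mod 4).
    Reduce coefficients mod 4: 1·t ≡ 3 (mod 4).
    So t ≡ 3 (mod 4).
    Then x = 123 + 133·3 = 522, valid modulo lcm(133, 4) = 532: x ≡ 522 (mod 532).
  Combine with x ≡ 4 (mod 9); new modulus lcm = 4788.
    Write x = 522 + 532·t and substitute into x ≡ 4 (mod 9): 532·t ≡ 4 − 522 = -518 (mod 9).
    Reduce coefficients mod 9: 1·t ≡ 4 (mod 9).
    So t ≡ 4 (mod 9).
    Then x = 522 + 532·4 = 2650, valid modulo lcm(532, 9) = 4788: x ≡ 2650 (mod 4788).
Verify against each original: 2650 mod 7 = 4, 2650 mod 19 = 9, 2650 mod 4 = 2, 2650 mod 9 = 4.

x ≡ 2650 (mod 4788).


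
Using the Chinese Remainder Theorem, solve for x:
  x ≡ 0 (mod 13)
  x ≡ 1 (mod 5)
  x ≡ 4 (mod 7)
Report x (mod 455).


Moduli 13, 5, 7 are pairwise coprime; by CRT there is a unique solution modulo M = 13 · 5 · 7 = 455.
Solve pairwise, accumulating the modulus:
  Start with x ≡ 0 (mod 13).
  Combine with x ≡ 1 (mod 5): since gcd(13, 5) = 1, we get a unique residue mod 65.
    Write x = 0 + 13·t and substitute into x ≡ 1 (mod 5): 13·t ≡ 1 − 0 = 1 (mod 5).
    Reduce coefficients mod 5: 3·t ≡ 1 (mod 5).
    The inverse of 3 mod 5 is 2 (since 3·2 = 6 = 1·5 + 1), so t ≡ 2·1 = 2 ≡ 2 (mod 5).
    Then x = 0 + 13·2 = 26, valid modulo lcm(13, 5) = 65: x ≡ 26 (mod 65).
  Combine with x ≡ 4 (mod 7): since gcd(65, 7) = 1, we get a unique residue mod 455.
    Write x = 26 + 65·t and substitute into x ≡ 4 (mod 7): 65·t ≡ 4 − 26 = -22 (mod 7).
    Reduce coefficients mod 7: 2·t ≡ 6 (mod 7).
    The inverse of 2 mod 7 is 4 (since 2·4 = 8 = 1·7 + 1), so t ≡ 4·6 = 24 ≡ 3 (mod 7).
    Then x = 26 + 65·3 = 221, valid modulo lcm(65, 7) = 455: x ≡ 221 (mod 455).
Verify: 221 mod 13 = 0 ✓, 221 mod 5 = 1 ✓, 221 mod 7 = 4 ✓.

x ≡ 221 (mod 455).


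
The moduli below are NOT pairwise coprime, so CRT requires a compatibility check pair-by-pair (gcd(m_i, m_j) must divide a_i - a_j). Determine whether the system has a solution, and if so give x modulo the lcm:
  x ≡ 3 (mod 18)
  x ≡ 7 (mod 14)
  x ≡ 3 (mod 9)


Moduli 18, 14, 9 are not pairwise coprime, so CRT works modulo lcm(m_i) when all pairwise compatibility conditions hold.
Pairwise compatibility: gcd(m_i, m_j) must divide a_i - a_j for every pair.
Merge one congruence at a time:
  Start: x ≡ 3 (mod 18).
  Combine with x ≡ 7 (mod 14): gcd(18, 14) = 2; 7 - 3 = 4, which IS divisible by 2, so compatible.
    Write x = 3 + 18·t and substitute into x ≡ 7 (mod 14): 18·t ≡ 7 − 3 = 4 (mod 14).
    Divide the congruence (and modulus) by g = 2: 9·t ≡ 2 (mod 7).
    Reduce coefficients mod 7: 2·t ≡ 2 (mod 7).
    The inverse of 2 mod 7 is 4 (since 2·4 = 8 = 1·7 + 1), so t ≡ 4·2 = 8 ≡ 1 (mod 7).
    Then x = 3 + 18·1 = 21, valid modulo lcm(18, 14) = 126: x ≡ 21 (mod 126).
  Combine with x ≡ 3 (mod 9): gcd(126, 9) = 9; 3 - 21 = -18, which IS divisible by 9, so compatible.
    Write x = 21 + 126·t and substitute into x ≡ 3 (mod 9): 126·t ≡ 3 − 21 = -18 (mod 9).
    Divide the congruence (and modulus) by g = 9: 14·t ≡ -2 (mod 1).
    Modulo 1 every t works; take t = 0.
    Then x = 21 + 126·0 = 21, valid modulo lcm(126, 9) = 126: x ≡ 21 (mod 126).
Verify: 21 mod 18 = 3, 21 mod 14 = 7, 21 mod 9 = 3.

x ≡ 21 (mod 126).


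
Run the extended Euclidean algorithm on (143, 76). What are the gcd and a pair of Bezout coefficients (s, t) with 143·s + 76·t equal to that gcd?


Euclidean algorithm on (143, 76) — divide until remainder is 0:
  143 = 1 · 76 + 67
  76 = 1 · 67 + 9
  67 = 7 · 9 + 4
  9 = 2 · 4 + 1
  4 = 4 · 1 + 0
gcd(143, 76) = 1.
Track Bezout coefficients alongside the remainders: start with r₀ = 143 = a·1 + b·0 (s = 1, t = 0) and r₁ = 76 = a·0 + b·1 (s = 0, t = 1); each new remainder r_{k+1} = r_{k-1} − q_k·r_k inherits s_{k+1} = s_{k-1} − q_k·s_k, t_{k+1} = t_{k-1} − q_k·t_k, so r_k = a·s_k + b·t_k at every step:
  q = 1: r = 67, s = 1 − 1·0 = 1, t = 0 − 1·1 = -1  (check: 143·1 + 76·(-1) = 67)
  q = 1: r = 9, s = 0 − 1·1 = -1, t = 1 − 1·(-1) = 2  (check: 143·(-1) + 76·2 = 9)
  q = 7: r = 4, s = 1 − 7·(-1) = 8, t = -1 − 7·2 = -15  (check: 143·8 + 76·(-15) = 4)
  q = 2: r = 1, s = -1 − 2·8 = -17, t = 2 − 2·(-15) = 32  (check: 143·(-17) + 76·32 = 1)
The row with r = 1 (the gcd) gives the Bezout coefficients s = -17, t = 32.
Result: 143 · (-17) + 76 · (32) = 1.

gcd(143, 76) = 1; s = -17, t = 32 (check: 143·(-17) + 76·32 = 1).


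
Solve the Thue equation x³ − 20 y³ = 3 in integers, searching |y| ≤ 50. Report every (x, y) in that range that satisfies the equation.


The equation is x³ - 20y³ = 3. For fixed y, x³ = 20·y³ + 3, so a solution requires the RHS to be a perfect cube.
Strategy: iterate y from -50 to 50, compute RHS = 20·y³ + 3, and check whether it is a (positive or negative) perfect cube.
Check small values of y:
  y = 0: RHS = 3 is not a perfect cube.
  y = 1: RHS = 23 is not a perfect cube.
  y = -1: RHS = -17 is not a perfect cube.
  y = 2: RHS = 163 is not a perfect cube.
  y = -2: RHS = -157 is not a perfect cube.
  y = 3: RHS = 543 is not a perfect cube.
  y = -3: RHS = -537 is not a perfect cube.
Continuing the search up to |y| = 50 finds no solutions either.
No (x, y) in the scanned range satisfies the equation.

No integer solutions with |y| ≤ 50.


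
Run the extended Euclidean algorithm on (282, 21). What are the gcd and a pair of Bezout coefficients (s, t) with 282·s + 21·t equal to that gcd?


Euclidean algorithm on (282, 21) — divide until remainder is 0:
  282 = 13 · 21 + 9
  21 = 2 · 9 + 3
  9 = 3 · 3 + 0
gcd(282, 21) = 3.
Track Bezout coefficients alongside the remainders: start with r₀ = 282 = a·1 + b·0 (s = 1, t = 0) and r₁ = 21 = a·0 + b·1 (s = 0, t = 1); each new remainder r_{k+1} = r_{k-1} − q_k·r_k inherits s_{k+1} = s_{k-1} − q_k·s_k, t_{k+1} = t_{k-1} − q_k·t_k, so r_k = a·s_k + b·t_k at every step:
  q = 13: r = 9, s = 1 − 13·0 = 1, t = 0 − 13·1 = -13  (check: 282·1 + 21·(-13) = 9)
  q = 2: r = 3, s = 0 − 2·1 = -2, t = 1 − 2·(-13) = 27  (check: 282·(-2) + 21·27 = 3)
The row with r = 3 (the gcd) gives the Bezout coefficients s = -2, t = 27.
Result: 282 · (-2) + 21 · (27) = 3.

gcd(282, 21) = 3; s = -2, t = 27 (check: 282·(-2) + 21·27 = 3).


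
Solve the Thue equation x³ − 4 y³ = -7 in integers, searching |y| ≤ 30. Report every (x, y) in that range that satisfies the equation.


The equation is x³ - 4y³ = -7. For fixed y, x³ = 4·y³ − 7, so a solution requires the RHS to be a perfect cube.
Strategy: iterate y from -30 to 30, compute RHS = 4·y³ − 7, and check whether it is a (positive or negative) perfect cube.
Check small values of y:
  y = 0: RHS = -7 is not a perfect cube.
  y = 1: RHS = -3 is not a perfect cube.
  y = -1: RHS = -11 is not a perfect cube.
  y = 2: RHS = 25 is not a perfect cube.
  y = -2: RHS = -39 is not a perfect cube.
  y = 3: RHS = 101 is not a perfect cube.
  y = -3: RHS = -115 is not a perfect cube.
Continuing the search up to |y| = 30 finds no solutions either.
No (x, y) in the scanned range satisfies the equation.

No integer solutions with |y| ≤ 30.


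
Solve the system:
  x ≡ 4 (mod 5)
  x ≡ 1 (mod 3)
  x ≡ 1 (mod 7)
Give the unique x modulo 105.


Moduli 5, 3, 7 are pairwise coprime; by CRT there is a unique solution modulo M = 5 · 3 · 7 = 105.
Solve pairwise, accumulating the modulus:
  Start with x ≡ 4 (mod 5).
  Combine with x ≡ 1 (mod 3): since gcd(5, 3) = 1, we get a unique residue mod 15.
    Write x = 4 + 5·t and substitute into x ≡ 1 (mod 3): 5·t ≡ 1 − 4 = -3 (mod 3).
    Reduce coefficients mod 3: 2·t ≡ 0 (mod 3).
    The inverse of 2 mod 3 is 2 (since 2·2 = 4 = 1·3 + 1), so t ≡ 2·0 = 0 ≡ 0 (mod 3).
    Then x = 4 + 5·0 = 4, valid modulo lcm(5, 3) = 15: x ≡ 4 (mod 15).
  Combine with x ≡ 1 (mod 7): since gcd(15, 7) = 1, we get a unique residue mod 105.
    Write x = 4 + 15·t and substitute into x ≡ 1 (mod 7): 15·t ≡ 1 − 4 = -3 (mod 7).
    Reduce coefficients mod 7: 1·t ≡ 4 (mod 7).
    So t ≡ 4 (mod 7).
    Then x = 4 + 15·4 = 64, valid modulo lcm(15, 7) = 105: x ≡ 64 (mod 105).
Verify: 64 mod 5 = 4 ✓, 64 mod 3 = 1 ✓, 64 mod 7 = 1 ✓.

x ≡ 64 (mod 105).


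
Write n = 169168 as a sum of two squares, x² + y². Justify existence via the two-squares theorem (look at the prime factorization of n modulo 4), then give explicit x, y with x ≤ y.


Step 1: Factor n = 169168 = 2^4 · 97 · 109.
Step 2: Check the mod-4 condition on each prime factor: 2 = 2 (special); 97 ≡ 1 (mod 4), exponent 1; 109 ≡ 1 (mod 4), exponent 1.
All primes ≡ 3 (mod 4) appear to even exponent (or don't appear), so by the two-squares theorem n IS expressible as a sum of two squares.
Step 3: Build a representation. Group n = k² · m with k = 4 and m = 97 · 109 = 10573 (a product of primes ≡ 1 (mod 4)); a representation of m scales to one of n via (k·x)² + (k·y)² = k²(x² + y²). Each prime p ≡ 1 (mod 4) is itself a sum of two squares; find a² by testing p − a² for a perfect square:
  97: 97 − 1² = 96, 97 − 2² = 93, 97 − 3² = 88, 97 − 4² = 81 = 9² ⇒ 97 = 4² + 9².
  109: 109 − 1² = 108, 109 − 2² = 105, 109 − 3² = 100 = 10² ⇒ 109 = 3² + 10².
  Combine using the Brahmagupta–Fibonacci identity (a² + b²)(c² + d²) = (ac − bd)² + (ad + bc)² = (ac + bd)² + (ad − bc)²:
  97 · 109 = 10573: from (4² + 9²)(3² + 10²), take (4·3 − 9·10, 4·10 + 9·3) = (12 − 90, 40 + 27) = (-78, 67); dropping signs (only squares matter) gives (78, 67); check 78² + 67² = 6084 + 4489 = 10573 ✓.
  Scale by k = 4: (4·78, 4·67) = (312, 268).
Step 4: Order so x ≤ y and verify: 268² + 312² = 71824 + 97344 = 169168 = n. ✓

n = 169168 = 268² + 312² (one valid representation with x ≤ y).


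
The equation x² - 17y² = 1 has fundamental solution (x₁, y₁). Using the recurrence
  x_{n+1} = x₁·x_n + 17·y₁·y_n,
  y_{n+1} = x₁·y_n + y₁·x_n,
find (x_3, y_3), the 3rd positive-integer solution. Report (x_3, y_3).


Step 1: Find the fundamental solution (x₁, y₁) of x² - 17y² = 1.
  Expand √17 as a continued fraction. a₀ = ⌊√17⌋ = 4; iterate m_{k+1} = d_k·a_k − m_k, d_{k+1} = (17 − m_{k+1}²)/d_k, a_{k+1} = ⌊(a₀ + m_{k+1})/d_{k+1}⌋ (starting m₀ = 0, d₀ = 1), with convergents p_k = a_k·p_{k-1} + p_{k-2}, q_k = a_k·q_{k-1} + q_{k-2} (p₋₁ = 1, q₋₁ = 0):
  k = 0: a₀ = 4; p₀/q₀ = 4/1; p₀² − 17·q₀² = 16 − 17 = -1.
  k = 1: m = 4, d = 1, a = ⌊(4 + 4)/1⌋ = 8; p/q = (8·4 + 1)/(8·1 + 0) = 33/8; p² − 17·q² = 1089 − 1088 = 1.
  The first convergent with p² − 17·q² = 1 gives the fundamental solution (x₁, y₁) = (33, 8).
Step 2: Apply the recurrence (x_{n+1}, y_{n+1}) = (x₁x_n + 17y₁y_n, x₁y_n + y₁x_n) repeatedly.
  From (x_1, y_1) = (33, 8): x_2 = 33·33 + 17·8·8 = 2177; y_2 = 33·8 + 8·33 = 528.
  From (x_2, y_2) = (2177, 528): x_3 = 33·2177 + 17·8·528 = 143649; y_3 = 33·528 + 8·2177 = 34840.
Step 3: Verify x_3² - 17·y_3² = 20635035201 - 20635035200 = 1 (should be 1). ✓

(x_1, y_1) = (33, 8); (x_3, y_3) = (143649, 34840).


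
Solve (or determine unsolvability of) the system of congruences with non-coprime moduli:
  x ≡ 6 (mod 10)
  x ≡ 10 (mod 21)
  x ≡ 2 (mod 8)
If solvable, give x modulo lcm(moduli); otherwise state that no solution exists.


Moduli 10, 21, 8 are not pairwise coprime, so CRT works modulo lcm(m_i) when all pairwise compatibility conditions hold.
Pairwise compatibility: gcd(m_i, m_j) must divide a_i - a_j for every pair.
Merge one congruence at a time:
  Start: x ≡ 6 (mod 10).
  Combine with x ≡ 10 (mod 21): gcd(10, 21) = 1; 10 - 6 = 4, which IS divisible by 1, so compatible.
    Write x = 6 + 10·t and substitute into x ≡ 10 (mod 21): 10·t ≡ 10 − 6 = 4 (mod 21).
    The inverse of 10 mod 21 is 19 (since 10·19 = 190 = 9·21 + 1), so t ≡ 19·4 = 76 ≡ 13 (mod 21).
    Then x = 6 + 10·13 = 136, valid modulo lcm(10, 21) = 210: x ≡ 136 (mod 210).
  Combine with x ≡ 2 (mod 8): gcd(210, 8) = 2; 2 - 136 = -134, which IS divisible by 2, so compatible.
    Write x = 136 + 210·t and substitute into x ≡ 2 (mod 8): 210·t ≡ 2 − 136 = -134 (mod 8).
    Divide the congruence (and modulus) by g = 2: 105·t ≡ -67 (mod 4).
    Reduce coefficients mod 4: 1·t ≡ 1 (mod 4).
    So t ≡ 1 (mod 4).
    Then x = 136 + 210·1 = 346, valid modulo lcm(210, 8) = 840: x ≡ 346 (mod 840).
Verify: 346 mod 10 = 6, 346 mod 21 = 10, 346 mod 8 = 2.

x ≡ 346 (mod 840).


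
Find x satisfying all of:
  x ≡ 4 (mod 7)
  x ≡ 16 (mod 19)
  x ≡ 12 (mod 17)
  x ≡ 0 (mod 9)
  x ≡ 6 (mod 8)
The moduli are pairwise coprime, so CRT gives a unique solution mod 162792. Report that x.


Product of moduli M = 7 · 19 · 17 · 9 · 8 = 162792.
Merge one congruence at a time:
  Start: x ≡ 4 (mod 7).
  Combine with x ≡ 16 (mod 19); new modulus lcm = 133.
    Write x = 4 + 7·t and substitute into x ≡ 16 (mod 19): 7·t ≡ 16 − 4 = 12 (mod 19).
    The inverse of 7 mod 19 is 11 (since 7·11 = 77 = 4·19 + 1), so t ≡ 11·12 = 132 ≡ 18 (mod 19).
    Then x = 4 + 7·18 = 130, valid modulo lcm(7, 19) = 133: x ≡ 130 (mod 133).
  Combine with x ≡ 12 (mod 17); new modulus lcm = 2261.
    Write x = 130 + 133·t and substitute into x ≡ 12 (mod 17): 133·t ≡ 12 − 130 = -118 (mod 17).
    Reduce coefficients mod 17: 14·t ≡ 1 (mod 17).
    The inverse of 14 mod 17 is 11 (since 14·11 = 154 = 9·17 + 1), so t ≡ 11·1 = 11 ≡ 11 (mod 17).
    Then x = 130 + 133·11 = 1593, valid modulo lcm(133, 17) = 2261: x ≡ 1593 (mod 2261).
  Combine with x ≡ 0 (mod 9); new modulus lcm = 20349.
    Write x = 1593 + 2261·t and substitute into x ≡ 0 (mod 9): 2261·t ≡ 0 − 1593 = -1593 (mod 9).
    Reduce coefficients mod 9: 2·t ≡ 0 (mod 9).
    The inverse of 2 mod 9 is 5 (since 2·5 = 10 = 1·9 + 1), so t ≡ 5·0 = 0 ≡ 0 (mod 9).
    Then x = 1593 + 2261·0 = 1593, valid modulo lcm(2261, 9) = 20349: x ≡ 1593 (mod 20349).
  Combine with x ≡ 6 (mod 8); new modulus lcm = 162792.
    Write x = 1593 + 20349·t and substitute into x ≡ 6 (mod 8): 20349·t ≡ 6 − 1593 = -1587 (mod 8).
    Reduce coefficients mod 8: 5·t ≡ 5 (mod 8).
    The inverse of 5 mod 8 is 5 (since 5·5 = 25 = 3·8 + 1), so t ≡ 5·5 = 25 ≡ 1 (mod 8).
    Then x = 1593 + 20349·1 = 21942, valid modulo lcm(20349, 8) = 162792: x ≡ 21942 (mod 162792).
Verify against each original: 21942 mod 7 = 4, 21942 mod 19 = 16, 21942 mod 17 = 12, 21942 mod 9 = 0, 21942 mod 8 = 6.

x ≡ 21942 (mod 162792).


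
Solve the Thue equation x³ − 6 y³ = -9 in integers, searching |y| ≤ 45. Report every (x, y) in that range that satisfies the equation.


The equation is x³ - 6y³ = -9. For fixed y, x³ = 6·y³ − 9, so a solution requires the RHS to be a perfect cube.
Strategy: iterate y from -45 to 45, compute RHS = 6·y³ − 9, and check whether it is a (positive or negative) perfect cube.
Check small values of y:
  y = 0: RHS = -9 is not a perfect cube.
  y = 1: RHS = -3 is not a perfect cube.
  y = -1: RHS = -15 is not a perfect cube.
  y = 2: RHS = 39 is not a perfect cube.
  y = -2: RHS = -57 is not a perfect cube.
  y = 3: RHS = 153 is not a perfect cube.
  y = -3: RHS = -171 is not a perfect cube.
Continuing the search up to |y| = 45 finds no solutions either.
No (x, y) in the scanned range satisfies the equation.

No integer solutions with |y| ≤ 45.


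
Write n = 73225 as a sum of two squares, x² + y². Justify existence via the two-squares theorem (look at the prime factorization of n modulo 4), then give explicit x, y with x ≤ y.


Step 1: Factor n = 73225 = 5^2 · 29 · 101.
Step 2: Check the mod-4 condition on each prime factor: 5 ≡ 1 (mod 4), exponent 2; 29 ≡ 1 (mod 4), exponent 1; 101 ≡ 1 (mod 4), exponent 1.
All primes ≡ 3 (mod 4) appear to even exponent (or don't appear), so by the two-squares theorem n IS expressible as a sum of two squares.
Step 3: Build a representation. Group n = k² · m with k = 5 and m = 29 · 101 = 2929 (a product of primes ≡ 1 (mod 4)); a representation of m scales to one of n via (k·x)² + (k·y)² = k²(x² + y²). Each prime p ≡ 1 (mod 4) is itself a sum of two squares; find a² by testing p − a² for a perfect square:
  29: 29 − 1² = 28, 29 − 2² = 25 = 5² ⇒ 29 = 2² + 5².
  101: 101 − 1² = 100 = 10² ⇒ 101 = 1² + 10².
  Combine using the Brahmagupta–Fibonacci identity (a² + b²)(c² + d²) = (ac − bd)² + (ad + bc)² = (ac + bd)² + (ad − bc)²:
  29 · 101 = 2929: from (2² + 5²)(1² + 10²), take (2·1 − 5·10, 2·10 + 5·1) = (2 − 50, 20 + 5) = (-48, 25); dropping signs (only squares matter) gives (48, 25); check 48² + 25² = 2304 + 625 = 2929 ✓.
  Scale by k = 5: (5·48, 5·25) = (240, 125).
Step 4: Order so x ≤ y and verify: 125² + 240² = 15625 + 57600 = 73225 = n. ✓

n = 73225 = 125² + 240² (one valid representation with x ≤ y).


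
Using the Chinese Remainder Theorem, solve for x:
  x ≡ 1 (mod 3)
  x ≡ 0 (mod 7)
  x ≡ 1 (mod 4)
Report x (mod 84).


Moduli 3, 7, 4 are pairwise coprime; by CRT there is a unique solution modulo M = 3 · 7 · 4 = 84.
Solve pairwise, accumulating the modulus:
  Start with x ≡ 1 (mod 3).
  Combine with x ≡ 0 (mod 7): since gcd(3, 7) = 1, we get a unique residue mod 21.
    Write x = 1 + 3·t and substitute into x ≡ 0 (mod 7): 3·t ≡ 0 − 1 = -1 (mod 7).
    Reduce coefficients mod 7: 3·t ≡ 6 (mod 7).
    The inverse of 3 mod 7 is 5 (since 3·5 = 15 = 2·7 + 1), so t ≡ 5·6 = 30 ≡ 2 (mod 7).
    Then x = 1 + 3·2 = 7, valid modulo lcm(3, 7) = 21: x ≡ 7 (mod 21).
  Combine with x ≡ 1 (mod 4): since gcd(21, 4) = 1, we get a unique residue mod 84.
    Write x = 7 + 21·t and substitute into x ≡ 1 (mod 4): 21·t ≡ 1 − 7 = -6 (mod 4).
    Reduce coefficients mod 4: 1·t ≡ 2 (mod 4).
    So t ≡ 2 (mod 4).
    Then x = 7 + 21·2 = 49, valid modulo lcm(21, 4) = 84: x ≡ 49 (mod 84).
Verify: 49 mod 3 = 1 ✓, 49 mod 7 = 0 ✓, 49 mod 4 = 1 ✓.

x ≡ 49 (mod 84).
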